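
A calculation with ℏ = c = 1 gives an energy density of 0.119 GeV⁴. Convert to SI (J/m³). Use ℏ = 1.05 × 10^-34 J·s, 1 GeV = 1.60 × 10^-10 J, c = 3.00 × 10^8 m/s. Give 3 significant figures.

2.50 × 10^36 J/m³

[E]/[L]³ = [E]⁴/(ℏc)³; restore (ℏc)⁻³.
1 GeV⁴ → 1/(ℏc)³ × (1 GeV in J)⁴ = 2.10 × 10^37 J/m³.
Result: 0.119 × 2.10 × 10^37 = 2.50 × 10^36 J/m³.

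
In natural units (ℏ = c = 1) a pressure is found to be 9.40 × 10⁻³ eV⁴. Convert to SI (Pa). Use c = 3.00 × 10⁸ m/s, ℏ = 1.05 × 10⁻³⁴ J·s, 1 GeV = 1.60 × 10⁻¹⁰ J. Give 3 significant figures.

Pressure is [E]/[L]³ = [E]⁴/(ℏc)³.
1 GeV⁴ → 1/(ℏc)³ × (1 GeV in J)⁴ = 2.10 × 10³⁷ Pa.
Convert the energy scale: 9.40 × 10⁻³ eV⁴ = 9.40 × 10⁻³⁹ GeV⁴.
Result: 9.40 × 10⁻³⁹ × 2.10 × 10³⁷ = 0.197 Pa.

0.197 Pa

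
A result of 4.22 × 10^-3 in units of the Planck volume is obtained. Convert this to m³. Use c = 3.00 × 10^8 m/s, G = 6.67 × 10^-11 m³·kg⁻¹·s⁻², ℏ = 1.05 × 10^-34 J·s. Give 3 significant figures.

One Planck volume: V_P = (ℏG/c³)^(3/2) = 4.18 × 10^-105 m³.
4.22 × 10^-3 × 4.18 × 10^-105 m³ = 1.76 × 10^-107 m³

1.76 × 10^-107 m³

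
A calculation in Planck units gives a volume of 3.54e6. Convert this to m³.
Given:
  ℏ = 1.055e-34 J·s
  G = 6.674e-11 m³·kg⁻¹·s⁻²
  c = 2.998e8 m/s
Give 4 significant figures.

One Planck volume: V_P = (ℏG/c³)^(3/2) = 4.224e-105 m³.
3.54e6 × 4.224e-105 m³ = 1.495e-98 m³

1.495e-98 m³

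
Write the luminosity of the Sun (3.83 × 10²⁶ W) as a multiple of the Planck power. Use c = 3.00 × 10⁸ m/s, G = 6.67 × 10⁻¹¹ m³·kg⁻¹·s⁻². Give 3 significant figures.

1.05 × 10⁻²⁶

Planck power: P_P = c⁵/G = 3.64 × 10⁵² W.
3.83 × 10²⁶ / 3.64 × 10⁵² = 1.05 × 10⁻²⁶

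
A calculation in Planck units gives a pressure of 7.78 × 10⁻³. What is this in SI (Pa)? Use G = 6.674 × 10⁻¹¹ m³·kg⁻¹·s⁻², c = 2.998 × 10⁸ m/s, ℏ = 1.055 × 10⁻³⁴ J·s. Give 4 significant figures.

3.604 × 10¹¹¹ Pa

One Planck pressure: p_P = c⁷/(ℏG²) = 4.632 × 10¹¹³ Pa.
7.78 × 10⁻³ × 4.632 × 10¹¹³ Pa = 3.604 × 10¹¹¹ Pa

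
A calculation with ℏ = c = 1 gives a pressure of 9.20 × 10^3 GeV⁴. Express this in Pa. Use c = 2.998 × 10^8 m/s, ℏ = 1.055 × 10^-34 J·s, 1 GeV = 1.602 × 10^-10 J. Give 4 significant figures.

Pressure is [E]/[L]³ = [E]⁴/(ℏc)³.
1 GeV⁴ → 1/(ℏc)³ × (1 GeV in J)⁴ = 2.082 × 10^37 Pa.
Result: 9.20 × 10^3 × 2.082 × 10^37 = 1.915 × 10^41 Pa.

1.915 × 10^41 Pa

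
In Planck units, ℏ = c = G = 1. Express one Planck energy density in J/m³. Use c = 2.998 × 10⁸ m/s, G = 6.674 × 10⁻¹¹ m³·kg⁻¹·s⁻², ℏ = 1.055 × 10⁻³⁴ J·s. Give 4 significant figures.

4.632 × 10¹¹³ J/m³

Dimensional analysis gives u_P = c⁷/(ℏG²).
  = 2.177 × 10⁵⁹ / 4.699 × 10⁻⁵⁵
  = 4.632 × 10¹¹³ J/m³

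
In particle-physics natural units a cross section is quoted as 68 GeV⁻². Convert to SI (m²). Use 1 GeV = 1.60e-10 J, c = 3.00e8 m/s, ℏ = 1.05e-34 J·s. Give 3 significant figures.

2.64e-30 m²

Area is [L]² = [E]⁻²·(ℏc)²; restore (ℏc)².
1 GeV⁻² → (ℏc)² × (1 GeV in J)⁻² = 3.88e-32 m².
Result: 68 × 3.88e-32 = 2.64e-30 m².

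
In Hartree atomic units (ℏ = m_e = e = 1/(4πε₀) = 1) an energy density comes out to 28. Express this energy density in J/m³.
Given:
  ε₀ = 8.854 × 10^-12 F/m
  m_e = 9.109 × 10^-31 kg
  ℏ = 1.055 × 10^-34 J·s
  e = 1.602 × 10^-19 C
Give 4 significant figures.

8.202 × 10^14 J/m³

One atomic unit of energy density: u_au = E_h/a₀³ = m_e⁴e¹⁰/((4πε₀)⁵ℏ⁸) = 2.929 × 10^13 J/m³.
28 × 2.929 × 10^13 J/m³ = 8.202 × 10^14 J/m³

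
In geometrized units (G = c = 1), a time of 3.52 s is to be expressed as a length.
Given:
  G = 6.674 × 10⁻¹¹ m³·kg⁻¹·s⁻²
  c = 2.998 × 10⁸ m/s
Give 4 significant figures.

1.055 × 10⁹ m

Time → length via c.
3.52 s × (c) = 1.055 × 10⁹ m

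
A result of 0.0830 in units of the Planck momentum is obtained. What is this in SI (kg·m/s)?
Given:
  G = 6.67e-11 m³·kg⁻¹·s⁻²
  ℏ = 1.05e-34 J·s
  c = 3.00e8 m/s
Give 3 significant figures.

One Planck momentum: p_P = √(ℏc³/G) = 6.52 kg·m/s.
0.0830 × 6.52 kg·m/s = 0.541 kg·m/s

0.541 kg·m/s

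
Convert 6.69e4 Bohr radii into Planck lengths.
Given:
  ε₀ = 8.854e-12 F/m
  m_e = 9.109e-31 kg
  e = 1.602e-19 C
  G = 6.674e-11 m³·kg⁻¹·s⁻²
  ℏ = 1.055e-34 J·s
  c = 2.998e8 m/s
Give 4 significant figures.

Bohr radius: a₀ = 4πε₀ℏ²/(m_e e²) = 5.297e-11 m
Planck length: ℓ_P = √(ℏG/c³) = 1.616e-35 m
6.69e4 × 5.297e-11 / 1.616e-35 = 2.192e29

2.192e29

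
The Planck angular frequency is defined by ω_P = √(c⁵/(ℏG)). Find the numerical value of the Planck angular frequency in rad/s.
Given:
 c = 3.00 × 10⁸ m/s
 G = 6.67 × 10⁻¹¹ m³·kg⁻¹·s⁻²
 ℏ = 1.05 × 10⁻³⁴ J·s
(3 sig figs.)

ω_P = √(c⁵/(ℏG))
  = √(3.47 × 10⁸⁶)
  = 1.86 × 10⁴³ rad/s

1.86 × 10⁴³ rad/s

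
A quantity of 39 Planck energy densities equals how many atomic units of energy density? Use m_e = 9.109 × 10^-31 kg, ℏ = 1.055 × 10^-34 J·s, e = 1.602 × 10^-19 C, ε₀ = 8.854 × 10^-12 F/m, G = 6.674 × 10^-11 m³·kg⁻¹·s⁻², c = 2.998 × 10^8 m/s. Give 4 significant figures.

Planck energy density: u_P = c⁷/(ℏG²) = 4.632 × 10^113 J/m³
atomic unit of energy density: u_au = E_h/a₀³ = m_e⁴e¹⁰/((4πε₀)⁵ℏ⁸) = 2.929 × 10^13 J/m³
39 × 4.632 × 10^113 / 2.929 × 10^13 = 6.168 × 10^101

6.168 × 10^101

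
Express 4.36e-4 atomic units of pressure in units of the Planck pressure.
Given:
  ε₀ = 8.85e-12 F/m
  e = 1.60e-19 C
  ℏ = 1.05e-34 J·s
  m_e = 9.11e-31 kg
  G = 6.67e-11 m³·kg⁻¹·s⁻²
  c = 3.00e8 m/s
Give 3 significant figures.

2.81e-104

atomic unit of pressure: P_au = E_h/a₀³ = m_e⁴e¹⁰/((4πε₀)⁵ℏ⁸) = 3.01e13 Pa
Planck pressure: p_P = c⁷/(ℏG²) = 4.68e113 Pa
4.36e-4 × 3.01e13 / 4.68e113 = 2.81e-104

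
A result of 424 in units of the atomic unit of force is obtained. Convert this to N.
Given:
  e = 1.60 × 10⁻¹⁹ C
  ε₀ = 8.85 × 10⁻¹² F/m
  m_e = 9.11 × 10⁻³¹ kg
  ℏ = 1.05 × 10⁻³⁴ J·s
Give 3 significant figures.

3.53 × 10⁻⁵ N

One atomic unit of force: F_au = E_h/a₀ = m_e²e⁶/((4πε₀)³ℏ⁴) = 8.33 × 10⁻⁸ N.
424 × 8.33 × 10⁻⁸ N = 3.53 × 10⁻⁵ N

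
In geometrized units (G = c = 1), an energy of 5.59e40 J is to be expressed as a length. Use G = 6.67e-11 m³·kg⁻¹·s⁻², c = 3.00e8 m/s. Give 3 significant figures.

4.60e-4 m

Energy → length via G/c⁴.
5.59e40 J × (G/c⁴) = 4.60e-4 m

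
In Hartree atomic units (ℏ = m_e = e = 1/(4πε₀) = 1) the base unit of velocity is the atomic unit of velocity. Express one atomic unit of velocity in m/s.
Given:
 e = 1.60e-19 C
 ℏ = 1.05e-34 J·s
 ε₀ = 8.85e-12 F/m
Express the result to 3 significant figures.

2.19e6 m/s

v_au = e²/(4πε₀ℏ)
  = 2.56e-38 / 1.17e-44
  = 2.19e6 m/s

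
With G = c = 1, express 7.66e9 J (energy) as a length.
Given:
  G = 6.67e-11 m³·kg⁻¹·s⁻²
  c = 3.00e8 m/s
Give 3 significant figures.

6.31e-35 m

Energy → length via G/c⁴.
7.66e9 J × (G/c⁴) = 6.31e-35 m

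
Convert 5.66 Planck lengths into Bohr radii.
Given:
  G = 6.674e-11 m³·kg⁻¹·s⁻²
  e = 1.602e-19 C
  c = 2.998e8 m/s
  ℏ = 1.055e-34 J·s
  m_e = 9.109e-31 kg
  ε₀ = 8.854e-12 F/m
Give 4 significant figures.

1.727e-24

Planck length: ℓ_P = √(ℏG/c³) = 1.616e-35 m
Bohr radius: a₀ = 4πε₀ℏ²/(m_e e²) = 5.297e-11 m
5.66 × 1.616e-35 / 5.297e-11 = 1.727e-24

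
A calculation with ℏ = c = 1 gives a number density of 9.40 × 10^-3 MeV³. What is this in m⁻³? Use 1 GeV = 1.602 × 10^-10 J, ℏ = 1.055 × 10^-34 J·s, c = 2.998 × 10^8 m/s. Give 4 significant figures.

1.221 × 10^36 m⁻³

Number density is [L]⁻³ = [E]³/(ℏc)³.
1 GeV³ → 1/(ℏc)³ × (1 GeV in J)³ = 1.299 × 10^47 m⁻³.
Convert the energy scale: 9.40 × 10^-3 MeV³ = 9.40 × 10^-12 GeV³.
Result: 9.40 × 10^-12 × 1.299 × 10^47 = 1.221 × 10^36 m⁻³.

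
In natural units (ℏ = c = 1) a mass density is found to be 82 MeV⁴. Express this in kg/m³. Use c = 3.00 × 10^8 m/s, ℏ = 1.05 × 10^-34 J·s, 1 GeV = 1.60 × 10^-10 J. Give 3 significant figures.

1.91 × 10^10 kg/m³

Mass density is [E]/(c²[L]³) = [E]⁴/(ℏ³c⁵).
1 GeV⁴ → 1/(ℏ³c⁵) × (1 GeV in J)⁴ = 2.33 × 10^20 kg/m³.
Convert the energy scale: 82 MeV⁴ = 8.20 × 10^-11 GeV⁴.
Result: 8.20 × 10^-11 × 2.33 × 10^20 = 1.91 × 10^10 kg/m³.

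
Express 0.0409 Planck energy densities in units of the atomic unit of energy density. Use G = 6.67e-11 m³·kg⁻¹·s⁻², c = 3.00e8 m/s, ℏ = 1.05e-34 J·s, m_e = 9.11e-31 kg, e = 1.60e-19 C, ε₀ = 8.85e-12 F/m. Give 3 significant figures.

6.36e98

Planck energy density: u_P = c⁷/(ℏG²) = 4.68e113 J/m³
atomic unit of energy density: u_au = E_h/a₀³ = m_e⁴e¹⁰/((4πε₀)⁵ℏ⁸) = 3.01e13 J/m³
0.0409 × 4.68e113 / 3.01e13 = 6.36e98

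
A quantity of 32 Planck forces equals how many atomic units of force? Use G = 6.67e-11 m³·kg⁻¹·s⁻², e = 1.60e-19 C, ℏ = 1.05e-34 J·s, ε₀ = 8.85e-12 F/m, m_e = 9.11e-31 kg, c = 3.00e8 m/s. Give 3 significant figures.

4.67e52

Planck force: F_P = c⁴/G = 1.21e44 N
atomic unit of force: F_au = E_h/a₀ = m_e²e⁶/((4πε₀)³ℏ⁴) = 8.33e-8 N
32 × 1.21e44 / 8.33e-8 = 4.67e52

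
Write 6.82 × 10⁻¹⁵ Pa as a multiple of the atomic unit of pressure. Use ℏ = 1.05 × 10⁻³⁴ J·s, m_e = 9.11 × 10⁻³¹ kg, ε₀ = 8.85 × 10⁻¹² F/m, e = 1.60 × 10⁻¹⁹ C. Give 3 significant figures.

atomic unit of pressure: P_au = E_h/a₀³ = m_e⁴e¹⁰/((4πε₀)⁵ℏ⁸) = 3.01 × 10¹³ Pa.
6.82 × 10⁻¹⁵ / 3.01 × 10¹³ = 2.26 × 10⁻²⁸

2.26 × 10⁻²⁸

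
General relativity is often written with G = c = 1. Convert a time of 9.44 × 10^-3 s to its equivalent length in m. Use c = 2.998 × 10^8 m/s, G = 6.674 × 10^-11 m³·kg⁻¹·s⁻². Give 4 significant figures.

Time → length via c.
9.44 × 10^-3 s × (c) = 2.830 × 10^6 m

2.830 × 10^6 m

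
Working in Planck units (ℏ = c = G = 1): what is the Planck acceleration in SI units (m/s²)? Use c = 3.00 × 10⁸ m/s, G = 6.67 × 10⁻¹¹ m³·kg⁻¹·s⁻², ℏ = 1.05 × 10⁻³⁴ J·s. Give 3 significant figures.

5.59 × 10⁵¹ m/s²

Dimensional analysis gives a_P = √(c⁷/(ℏG)).
  = √(3.12 × 10¹⁰³)
  = 5.59 × 10⁵¹ m/s²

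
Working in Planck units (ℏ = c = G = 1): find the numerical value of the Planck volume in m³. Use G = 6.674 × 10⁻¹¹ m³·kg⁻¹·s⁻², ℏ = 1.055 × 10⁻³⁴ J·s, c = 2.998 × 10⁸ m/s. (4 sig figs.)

4.224 × 10⁻¹⁰⁵ m³

From ℏ = c = G = 1 the volume scale is V_P = (ℏG/c³)^(3/2).
  = √(1.784 × 10⁻²⁰⁹)
  = 4.224 × 10⁻¹⁰⁵ m³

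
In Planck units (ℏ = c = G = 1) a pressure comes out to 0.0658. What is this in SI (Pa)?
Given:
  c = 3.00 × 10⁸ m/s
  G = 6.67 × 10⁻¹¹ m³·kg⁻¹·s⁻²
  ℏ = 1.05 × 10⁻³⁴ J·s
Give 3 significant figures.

3.08 × 10¹¹² Pa

One Planck pressure: p_P = c⁷/(ℏG²) = 4.68 × 10¹¹³ Pa.
0.0658 × 4.68 × 10¹¹³ Pa = 3.08 × 10¹¹² Pa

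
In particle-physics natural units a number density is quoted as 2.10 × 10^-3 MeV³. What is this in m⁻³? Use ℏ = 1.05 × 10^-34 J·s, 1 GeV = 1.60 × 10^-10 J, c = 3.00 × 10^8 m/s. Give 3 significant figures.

Number density is [L]⁻³ = [E]³/(ℏc)³.
1 GeV³ → 1/(ℏc)³ × (1 GeV in J)³ = 1.31 × 10^47 m⁻³.
Convert the energy scale: 2.10 × 10^-3 MeV³ = 2.10 × 10^-12 GeV³.
Result: 2.10 × 10^-12 × 1.31 × 10^47 = 2.75 × 10^35 m⁻³.

2.75 × 10^35 m⁻³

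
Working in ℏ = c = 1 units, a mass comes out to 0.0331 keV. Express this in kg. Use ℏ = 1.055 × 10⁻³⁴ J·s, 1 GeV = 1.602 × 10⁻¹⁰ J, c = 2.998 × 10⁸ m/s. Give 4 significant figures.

5.900 × 10⁻³⁵ kg

Mass is [E]/c²; divide by c².
1 GeV → 1/c² × (1 GeV in J) = 1.782 × 10⁻²⁷ kg.
Convert the energy scale: 0.0331 keV = 3.31 × 10⁻⁸ GeV.
Result: 3.31 × 10⁻⁸ × 1.782 × 10⁻²⁷ = 5.900 × 10⁻³⁵ kg.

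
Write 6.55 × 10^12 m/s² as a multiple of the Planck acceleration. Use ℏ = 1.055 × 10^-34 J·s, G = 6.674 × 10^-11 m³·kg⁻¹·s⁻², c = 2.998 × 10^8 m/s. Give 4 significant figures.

Planck acceleration: a_P = √(c⁷/(ℏG)) = 5.560 × 10^51 m/s².
6.55 × 10^12 / 5.560 × 10^51 = 1.178 × 10^-39

1.178 × 10^-39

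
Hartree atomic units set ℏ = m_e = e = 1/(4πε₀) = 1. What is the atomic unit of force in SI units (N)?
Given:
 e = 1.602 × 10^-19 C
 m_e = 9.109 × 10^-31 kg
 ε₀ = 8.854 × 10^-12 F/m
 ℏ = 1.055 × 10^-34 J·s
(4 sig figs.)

8.220 × 10^-8 N

The unique combination of the constants set to 1 with dimensions of force is F_au = E_h/a₀ = m_e²e⁶/((4πε₀)³ℏ⁴).
E_h = 4.354 × 10^-18 J
a₀ = 5.297 × 10^-11 m
E_h/a₀ = 8.220 × 10^-8 N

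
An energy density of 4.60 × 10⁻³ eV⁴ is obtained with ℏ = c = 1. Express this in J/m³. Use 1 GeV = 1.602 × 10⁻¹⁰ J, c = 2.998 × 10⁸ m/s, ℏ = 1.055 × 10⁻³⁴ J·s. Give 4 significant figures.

[E]/[L]³ = [E]⁴/(ℏc)³; restore (ℏc)⁻³.
1 GeV⁴ → 1/(ℏc)³ × (1 GeV in J)⁴ = 2.082 × 10³⁷ J/m³.
Convert the energy scale: 4.60 × 10⁻³ eV⁴ = 4.60 × 10⁻³⁹ GeV⁴.
Result: 4.60 × 10⁻³⁹ × 2.082 × 10³⁷ = 0.09575 J/m³.

0.09575 J/m³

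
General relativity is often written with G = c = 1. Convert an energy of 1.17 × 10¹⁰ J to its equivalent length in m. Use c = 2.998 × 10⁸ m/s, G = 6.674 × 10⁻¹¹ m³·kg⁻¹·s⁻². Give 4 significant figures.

9.666 × 10⁻³⁵ m

Energy → length via G/c⁴.
1.17 × 10¹⁰ J × (G/c⁴) = 9.666 × 10⁻³⁵ m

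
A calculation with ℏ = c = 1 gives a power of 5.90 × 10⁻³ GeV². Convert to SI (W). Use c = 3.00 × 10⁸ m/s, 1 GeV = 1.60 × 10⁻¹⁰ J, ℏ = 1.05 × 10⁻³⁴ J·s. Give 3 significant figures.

Power is [E]/[T] = [E]²/ℏ.
1 GeV² → 1/ℏ × (1 GeV in J)² = 2.44 × 10¹⁴ W.
Result: 5.90 × 10⁻³ × 2.44 × 10¹⁴ = 1.44 × 10¹² W.

1.44 × 10¹² W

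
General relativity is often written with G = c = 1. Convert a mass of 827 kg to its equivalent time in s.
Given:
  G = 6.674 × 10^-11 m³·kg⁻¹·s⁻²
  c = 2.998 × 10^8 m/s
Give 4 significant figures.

2.048 × 10^-33 s

Mass → time via G/c³.
827 kg × (G/c³) = 2.048 × 10^-33 s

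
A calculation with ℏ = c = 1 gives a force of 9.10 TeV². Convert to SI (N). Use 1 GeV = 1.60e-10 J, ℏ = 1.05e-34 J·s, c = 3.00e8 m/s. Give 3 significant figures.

Force is [E]/[L] = [E]²/(ℏc); restore (ℏc)⁻¹.
1 GeV² → 1/(ℏc) × (1 GeV in J)² = 8.13e5 N.
Convert the energy scale: 9.10 TeV² = 9.10e6 GeV².
Result: 9.10e6 × 8.13e5 = 7.40e12 N.

7.40e12 N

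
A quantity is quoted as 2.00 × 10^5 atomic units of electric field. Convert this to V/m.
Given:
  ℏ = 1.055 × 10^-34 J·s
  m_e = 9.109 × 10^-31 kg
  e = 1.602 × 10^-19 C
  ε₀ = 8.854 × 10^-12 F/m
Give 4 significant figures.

1.026 × 10^17 V/m

One atomic unit of electric field: E_au = E_h/(e a₀) = m_e²e⁵/((4πε₀)³ℏ⁴) = 5.131 × 10^11 V/m.
2.00 × 10^5 × 5.131 × 10^11 V/m = 1.026 × 10^17 V/m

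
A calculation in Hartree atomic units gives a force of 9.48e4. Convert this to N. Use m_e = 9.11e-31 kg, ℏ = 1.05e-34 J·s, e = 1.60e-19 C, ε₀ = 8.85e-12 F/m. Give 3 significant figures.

One atomic unit of force: F_au = E_h/a₀ = m_e²e⁶/((4πε₀)³ℏ⁴) = 8.33e-8 N.
9.48e4 × 8.33e-8 N = 7.89e-3 N

7.89e-3 N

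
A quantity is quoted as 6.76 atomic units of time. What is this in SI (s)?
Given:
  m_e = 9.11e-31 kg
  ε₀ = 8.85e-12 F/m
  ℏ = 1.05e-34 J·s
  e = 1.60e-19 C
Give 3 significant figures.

One atomic unit of time: τ_au = (4πε₀)²ℏ³/(m_e e⁴) = 2.40e-17 s.
6.76 × 2.40e-17 s = 1.62e-16 s

1.62e-16 s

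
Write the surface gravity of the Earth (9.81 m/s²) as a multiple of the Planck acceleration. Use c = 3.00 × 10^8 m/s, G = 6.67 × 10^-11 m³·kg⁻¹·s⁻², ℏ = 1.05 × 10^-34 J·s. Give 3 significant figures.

Planck acceleration: a_P = √(c⁷/(ℏG)) = 5.59 × 10^51 m/s².
9.81 / 5.59 × 10^51 = 1.76 × 10^-51

1.76 × 10^-51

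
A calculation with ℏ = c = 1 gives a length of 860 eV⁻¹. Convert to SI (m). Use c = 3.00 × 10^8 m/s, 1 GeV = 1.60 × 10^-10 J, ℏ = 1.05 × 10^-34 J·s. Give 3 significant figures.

A length is [E]⁻¹ in ℏ=c=1; restore one factor of ℏc.
1 GeV⁻¹ → ℏc × (1 GeV in J)⁻¹ = 1.97 × 10^-16 m.
Convert the energy scale: 860 eV⁻¹ = 8.60 × 10^11 GeV⁻¹.
Result: 8.60 × 10^11 × 1.97 × 10^-16 = 1.69 × 10^-4 m.

1.69 × 10^-4 m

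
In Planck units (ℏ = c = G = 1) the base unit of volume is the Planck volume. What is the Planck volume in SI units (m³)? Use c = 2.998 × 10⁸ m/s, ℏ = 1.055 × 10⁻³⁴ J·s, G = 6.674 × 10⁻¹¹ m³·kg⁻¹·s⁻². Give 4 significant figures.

4.224 × 10⁻¹⁰⁵ m³

V_P = (ℏG/c³)^(3/2)
  = √(1.784 × 10⁻²⁰⁹)
  = 4.224 × 10⁻¹⁰⁵ m³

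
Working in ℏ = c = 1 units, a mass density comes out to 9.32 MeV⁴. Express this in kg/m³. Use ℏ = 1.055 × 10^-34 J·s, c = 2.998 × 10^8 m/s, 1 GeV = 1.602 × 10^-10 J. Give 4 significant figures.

2.158 × 10^9 kg/m³

Mass density is [E]/(c²[L]³) = [E]⁴/(ℏ³c⁵).
1 GeV⁴ → 1/(ℏ³c⁵) × (1 GeV in J)⁴ = 2.316 × 10^20 kg/m³.
Convert the energy scale: 9.32 MeV⁴ = 9.32 × 10^-12 GeV⁴.
Result: 9.32 × 10^-12 × 2.316 × 10^20 = 2.158 × 10^9 kg/m³.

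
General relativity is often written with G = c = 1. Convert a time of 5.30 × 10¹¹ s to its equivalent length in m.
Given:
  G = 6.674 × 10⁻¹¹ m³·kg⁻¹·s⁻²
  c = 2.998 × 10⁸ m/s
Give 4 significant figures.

Time → length via c.
5.30 × 10¹¹ s × (c) = 1.589 × 10²⁰ m

1.589 × 10²⁰ m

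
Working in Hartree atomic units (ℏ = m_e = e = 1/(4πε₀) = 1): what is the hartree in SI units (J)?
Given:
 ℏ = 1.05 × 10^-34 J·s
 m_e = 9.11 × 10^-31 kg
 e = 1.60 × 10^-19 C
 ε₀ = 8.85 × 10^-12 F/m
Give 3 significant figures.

4.38 × 10^-18 J

Dimensional analysis gives E_h = m_e e⁴/(4πε₀ℏ)².
  = 5.97 × 10^-106 / 1.36 × 10^-88
  = 4.38 × 10^-18 J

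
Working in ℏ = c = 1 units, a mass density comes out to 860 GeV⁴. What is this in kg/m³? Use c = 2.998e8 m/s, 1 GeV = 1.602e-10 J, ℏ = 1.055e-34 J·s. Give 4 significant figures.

Mass density is [E]/(c²[L]³) = [E]⁴/(ℏ³c⁵).
1 GeV⁴ → 1/(ℏ³c⁵) × (1 GeV in J)⁴ = 2.316e20 kg/m³.
Result: 860 × 2.316e20 = 1.992e23 kg/m³.

1.992e23 kg/m³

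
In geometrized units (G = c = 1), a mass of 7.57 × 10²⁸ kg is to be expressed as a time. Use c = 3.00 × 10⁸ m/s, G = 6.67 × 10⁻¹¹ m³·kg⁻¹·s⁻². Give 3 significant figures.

Mass → time via G/c³.
7.57 × 10²⁸ kg × (G/c³) = 1.87 × 10⁻⁷ s

1.87 × 10⁻⁷ s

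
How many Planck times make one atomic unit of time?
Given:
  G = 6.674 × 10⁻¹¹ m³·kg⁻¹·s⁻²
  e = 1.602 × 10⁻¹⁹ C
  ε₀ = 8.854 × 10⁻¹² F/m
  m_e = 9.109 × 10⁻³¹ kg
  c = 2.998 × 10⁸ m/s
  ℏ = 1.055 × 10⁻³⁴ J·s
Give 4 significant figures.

4.494 × 10²⁶

atomic unit of time: τ_au = (4πε₀)²ℏ³/(m_e e⁴) = 2.423 × 10⁻¹⁷ s
Planck time: t_P = √(ℏG/c⁵) = 5.392 × 10⁻⁴⁴ s
ratio = 2.423 × 10⁻¹⁷ / 5.392 × 10⁻⁴⁴ = 4.494 × 10²⁶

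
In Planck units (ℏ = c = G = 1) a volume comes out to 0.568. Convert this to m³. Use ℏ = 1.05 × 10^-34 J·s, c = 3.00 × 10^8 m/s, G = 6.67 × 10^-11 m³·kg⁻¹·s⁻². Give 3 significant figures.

2.37 × 10^-105 m³

One Planck volume: V_P = (ℏG/c³)^(3/2) = 4.18 × 10^-105 m³.
0.568 × 4.18 × 10^-105 m³ = 2.37 × 10^-105 m³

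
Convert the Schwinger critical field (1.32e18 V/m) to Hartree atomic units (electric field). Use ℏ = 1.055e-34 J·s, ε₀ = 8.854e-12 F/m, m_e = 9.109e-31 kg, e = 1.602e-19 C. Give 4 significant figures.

atomic unit of electric field: E_au = E_h/(e a₀) = m_e²e⁵/((4πε₀)³ℏ⁴) = 5.131e11 V/m.
1.32e18 / 5.131e11 = 2.573e6

2.573e6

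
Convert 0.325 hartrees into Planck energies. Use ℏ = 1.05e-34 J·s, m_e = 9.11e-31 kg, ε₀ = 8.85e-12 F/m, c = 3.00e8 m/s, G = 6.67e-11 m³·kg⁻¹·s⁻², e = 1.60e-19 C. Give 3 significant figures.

7.28e-28

hartree: E_h = m_e e⁴/(4πε₀ℏ)² = 4.38e-18 J
Planck energy: E_P = √(ℏc⁵/G) = 1.96e9 J
0.325 × 4.38e-18 / 1.96e9 = 7.28e-28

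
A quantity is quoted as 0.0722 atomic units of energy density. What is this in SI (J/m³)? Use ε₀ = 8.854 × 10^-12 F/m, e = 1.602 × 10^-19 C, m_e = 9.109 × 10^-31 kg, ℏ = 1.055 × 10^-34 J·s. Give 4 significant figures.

One atomic unit of energy density: u_au = E_h/a₀³ = m_e⁴e¹⁰/((4πε₀)⁵ℏ⁸) = 2.929 × 10^13 J/m³.
0.0722 × 2.929 × 10^13 J/m³ = 2.115 × 10^12 J/m³

2.115 × 10^12 J/m³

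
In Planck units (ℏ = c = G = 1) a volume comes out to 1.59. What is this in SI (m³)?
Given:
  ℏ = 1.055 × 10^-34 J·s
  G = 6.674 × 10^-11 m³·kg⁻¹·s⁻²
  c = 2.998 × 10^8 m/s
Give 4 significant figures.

One Planck volume: V_P = (ℏG/c³)^(3/2) = 4.224 × 10^-105 m³.
1.59 × 4.224 × 10^-105 m³ = 6.716 × 10^-105 m³

6.716 × 10^-105 m³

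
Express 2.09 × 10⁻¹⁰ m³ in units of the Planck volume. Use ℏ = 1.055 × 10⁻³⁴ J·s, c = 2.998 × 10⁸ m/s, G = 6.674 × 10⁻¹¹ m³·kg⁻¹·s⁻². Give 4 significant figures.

4.948 × 10⁹⁴

Planck volume: V_P = (ℏG/c³)^(3/2) = 4.224 × 10⁻¹⁰⁵ m³.
2.09 × 10⁻¹⁰ / 4.224 × 10⁻¹⁰⁵ = 4.948 × 10⁹⁴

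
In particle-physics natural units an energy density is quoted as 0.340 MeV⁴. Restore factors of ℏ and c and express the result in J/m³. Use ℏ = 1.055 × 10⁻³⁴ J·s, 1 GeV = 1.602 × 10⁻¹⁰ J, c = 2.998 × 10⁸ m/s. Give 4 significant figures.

7.077 × 10²⁴ J/m³

[E]/[L]³ = [E]⁴/(ℏc)³; restore (ℏc)⁻³.
1 GeV⁴ → 1/(ℏc)³ × (1 GeV in J)⁴ = 2.082 × 10³⁷ J/m³.
Convert the energy scale: 0.340 MeV⁴ = 3.40 × 10⁻¹³ GeV⁴.
Result: 3.40 × 10⁻¹³ × 2.082 × 10³⁷ = 7.077 × 10²⁴ J/m³.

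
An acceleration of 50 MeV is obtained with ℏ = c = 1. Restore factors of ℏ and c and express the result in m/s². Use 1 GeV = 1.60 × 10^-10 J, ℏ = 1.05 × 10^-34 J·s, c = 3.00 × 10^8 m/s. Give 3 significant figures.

2.29 × 10^31 m/s²

Acceleration is [L]/[T]² = c·[E]/ℏ.
1 GeV → c/ℏ × (1 GeV in J) = 4.57 × 10^32 m/s².
Convert the energy scale: 50 MeV = 0.0500 GeV.
Result: 0.0500 × 4.57 × 10^32 = 2.29 × 10^31 m/s².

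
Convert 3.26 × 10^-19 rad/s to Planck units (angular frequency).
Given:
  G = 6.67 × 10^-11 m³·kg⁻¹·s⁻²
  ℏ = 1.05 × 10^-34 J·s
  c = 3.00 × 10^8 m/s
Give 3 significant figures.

1.75 × 10^-62

Planck angular frequency: ω_P = √(c⁵/(ℏG)) = 1.86 × 10^43 rad/s.
3.26 × 10^-19 / 1.86 × 10^43 = 1.75 × 10^-62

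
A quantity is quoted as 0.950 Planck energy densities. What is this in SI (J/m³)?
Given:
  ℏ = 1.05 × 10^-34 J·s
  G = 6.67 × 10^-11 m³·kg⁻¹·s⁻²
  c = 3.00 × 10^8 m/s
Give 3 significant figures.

One Planck energy density: u_P = c⁷/(ℏG²) = 4.68 × 10^113 J/m³.
0.950 × 4.68 × 10^113 J/m³ = 4.45 × 10^113 J/m³

4.45 × 10^113 J/m³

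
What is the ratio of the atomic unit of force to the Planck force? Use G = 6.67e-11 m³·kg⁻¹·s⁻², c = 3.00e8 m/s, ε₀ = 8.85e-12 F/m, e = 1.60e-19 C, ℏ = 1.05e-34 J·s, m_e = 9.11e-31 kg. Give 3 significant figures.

atomic unit of force: F_au = E_h/a₀ = m_e²e⁶/((4πε₀)³ℏ⁴) = 8.33e-8 N
Planck force: F_P = c⁴/G = 1.21e44 N
ratio = 8.33e-8 / 1.21e44 = 6.86e-52

6.86e-52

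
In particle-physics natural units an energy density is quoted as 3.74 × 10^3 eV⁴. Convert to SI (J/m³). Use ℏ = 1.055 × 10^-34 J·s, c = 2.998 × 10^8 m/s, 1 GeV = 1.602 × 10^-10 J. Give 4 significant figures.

7.785 × 10^4 J/m³

[E]/[L]³ = [E]⁴/(ℏc)³; restore (ℏc)⁻³.
1 GeV⁴ → 1/(ℏc)³ × (1 GeV in J)⁴ = 2.082 × 10^37 J/m³.
Convert the energy scale: 3.74 × 10^3 eV⁴ = 3.74 × 10^-33 GeV⁴.
Result: 3.74 × 10^-33 × 2.082 × 10^37 = 7.785 × 10^4 J/m³.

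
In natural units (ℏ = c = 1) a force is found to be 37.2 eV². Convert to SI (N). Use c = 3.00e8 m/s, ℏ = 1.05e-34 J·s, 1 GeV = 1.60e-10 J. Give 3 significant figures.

Force is [E]/[L] = [E]²/(ℏc); restore (ℏc)⁻¹.
1 GeV² → 1/(ℏc) × (1 GeV in J)² = 8.13e5 N.
Convert the energy scale: 37.2 eV² = 3.72e-17 GeV².
Result: 3.72e-17 × 8.13e5 = 3.02e-11 N.

3.02e-11 N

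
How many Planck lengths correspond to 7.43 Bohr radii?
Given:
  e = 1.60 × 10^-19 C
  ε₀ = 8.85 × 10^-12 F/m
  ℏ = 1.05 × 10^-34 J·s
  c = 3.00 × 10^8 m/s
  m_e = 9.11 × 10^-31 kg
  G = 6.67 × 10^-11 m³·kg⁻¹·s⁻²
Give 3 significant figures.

Bohr radius: a₀ = 4πε₀ℏ²/(m_e e²) = 5.26 × 10^-11 m
Planck length: ℓ_P = √(ℏG/c³) = 1.61 × 10^-35 m
7.43 × 5.26 × 10^-11 / 1.61 × 10^-35 = 2.43 × 10^25

2.43 × 10^25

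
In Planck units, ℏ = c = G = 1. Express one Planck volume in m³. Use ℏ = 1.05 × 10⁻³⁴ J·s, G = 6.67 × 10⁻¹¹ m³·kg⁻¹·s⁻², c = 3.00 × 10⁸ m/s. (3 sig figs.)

4.18 × 10⁻¹⁰⁵ m³

The unique combination of the constants set to 1 with dimensions of volume is V_P = (ℏG/c³)^(3/2).
  = √(1.75 × 10⁻²⁰⁹)
  = 4.18 × 10⁻¹⁰⁵ m³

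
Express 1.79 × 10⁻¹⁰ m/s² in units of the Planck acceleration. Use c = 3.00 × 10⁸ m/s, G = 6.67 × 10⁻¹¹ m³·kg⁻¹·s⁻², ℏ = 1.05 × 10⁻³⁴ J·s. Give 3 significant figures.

Planck acceleration: a_P = √(c⁷/(ℏG)) = 5.59 × 10⁵¹ m/s².
1.79 × 10⁻¹⁰ / 5.59 × 10⁵¹ = 3.20 × 10⁻⁶²

3.20 × 10⁻⁶²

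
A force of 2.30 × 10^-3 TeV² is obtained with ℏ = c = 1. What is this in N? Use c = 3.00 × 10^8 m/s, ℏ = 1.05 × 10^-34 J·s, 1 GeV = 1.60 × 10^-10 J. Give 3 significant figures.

Force is [E]/[L] = [E]²/(ℏc); restore (ℏc)⁻¹.
1 GeV² → 1/(ℏc) × (1 GeV in J)² = 8.13 × 10^5 N.
Convert the energy scale: 2.30 × 10^-3 TeV² = 2.30 × 10^3 GeV².
Result: 2.30 × 10^3 × 8.13 × 10^5 = 1.87 × 10^9 N.

1.87 × 10^9 N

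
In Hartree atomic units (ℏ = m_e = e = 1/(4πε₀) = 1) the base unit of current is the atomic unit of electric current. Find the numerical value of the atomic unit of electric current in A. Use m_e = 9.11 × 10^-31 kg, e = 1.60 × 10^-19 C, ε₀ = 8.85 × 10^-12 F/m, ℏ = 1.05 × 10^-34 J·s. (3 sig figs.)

6.67 × 10^-3 A

I_au = e E_h/ℏ = m_e e⁵/((4πε₀)²ℏ³)
E_h = 4.38 × 10^-18 J
e·E_h/ℏ = 6.67 × 10^-3 A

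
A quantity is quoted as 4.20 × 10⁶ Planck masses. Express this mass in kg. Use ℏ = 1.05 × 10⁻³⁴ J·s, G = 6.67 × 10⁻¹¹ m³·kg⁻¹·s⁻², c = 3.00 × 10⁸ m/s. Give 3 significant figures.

One Planck mass: m_P = √(ℏc/G) = 2.17 × 10⁻⁸ kg.
4.20 × 10⁶ × 2.17 × 10⁻⁸ kg = 0.0913 kg

0.0913 kg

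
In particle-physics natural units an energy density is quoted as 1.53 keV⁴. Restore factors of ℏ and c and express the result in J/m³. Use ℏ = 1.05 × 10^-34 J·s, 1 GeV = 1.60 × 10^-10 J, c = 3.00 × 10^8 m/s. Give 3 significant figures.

[E]/[L]³ = [E]⁴/(ℏc)³; restore (ℏc)⁻³.
1 GeV⁴ → 1/(ℏc)³ × (1 GeV in J)⁴ = 2.10 × 10^37 J/m³.
Convert the energy scale: 1.53 keV⁴ = 1.53 × 10^-24 GeV⁴.
Result: 1.53 × 10^-24 × 2.10 × 10^37 = 3.21 × 10^13 J/m³.

3.21 × 10^13 J/m³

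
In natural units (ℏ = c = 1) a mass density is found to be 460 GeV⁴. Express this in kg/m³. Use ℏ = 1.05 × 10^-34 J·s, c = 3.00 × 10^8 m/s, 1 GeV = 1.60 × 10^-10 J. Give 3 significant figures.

1.07 × 10^23 kg/m³

Mass density is [E]/(c²[L]³) = [E]⁴/(ℏ³c⁵).
1 GeV⁴ → 1/(ℏ³c⁵) × (1 GeV in J)⁴ = 2.33 × 10^20 kg/m³.
Result: 460 × 2.33 × 10^20 = 1.07 × 10^23 kg/m³.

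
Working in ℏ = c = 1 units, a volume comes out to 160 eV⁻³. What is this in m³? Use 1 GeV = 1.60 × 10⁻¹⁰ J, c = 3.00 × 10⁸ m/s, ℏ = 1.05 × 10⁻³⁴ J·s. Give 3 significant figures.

1.22 × 10⁻¹⁸ m³

Volume is [L]³ = [E]⁻³·(ℏc)³.
1 GeV⁻³ → (ℏc)³ × (1 GeV in J)⁻³ = 7.63 × 10⁻⁴⁸ m³.
Convert the energy scale: 160 eV⁻³ = 1.60 × 10²⁹ GeV⁻³.
Result: 1.60 × 10²⁹ × 7.63 × 10⁻⁴⁸ = 1.22 × 10⁻¹⁸ m³.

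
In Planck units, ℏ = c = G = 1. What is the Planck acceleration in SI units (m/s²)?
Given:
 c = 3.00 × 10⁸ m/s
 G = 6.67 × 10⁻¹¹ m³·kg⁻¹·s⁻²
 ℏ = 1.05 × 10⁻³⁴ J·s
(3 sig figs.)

5.59 × 10⁵¹ m/s²

From ℏ = c = G = 1 the acceleration scale is a_P = √(c⁷/(ℏG)).
  = √(3.12 × 10¹⁰³)
  = 5.59 × 10⁵¹ m/s²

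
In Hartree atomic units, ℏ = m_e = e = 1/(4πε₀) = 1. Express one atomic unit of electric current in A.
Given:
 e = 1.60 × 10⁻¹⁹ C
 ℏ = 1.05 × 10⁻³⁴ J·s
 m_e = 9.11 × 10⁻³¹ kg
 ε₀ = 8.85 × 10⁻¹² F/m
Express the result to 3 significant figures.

6.67 × 10⁻³ A

The unique combination of the constants set to 1 with dimensions of current is I_au = e E_h/ℏ = m_e e⁵/((4πε₀)²ℏ³).
E_h = 4.38 × 10⁻¹⁸ J
e·E_h/ℏ = 6.67 × 10⁻³ A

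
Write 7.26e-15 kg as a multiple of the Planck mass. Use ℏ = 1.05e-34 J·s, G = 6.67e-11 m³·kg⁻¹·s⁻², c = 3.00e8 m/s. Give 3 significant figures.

Planck mass: m_P = √(ℏc/G) = 2.17e-8 kg.
7.26e-15 / 2.17e-8 = 3.34e-7

3.34e-7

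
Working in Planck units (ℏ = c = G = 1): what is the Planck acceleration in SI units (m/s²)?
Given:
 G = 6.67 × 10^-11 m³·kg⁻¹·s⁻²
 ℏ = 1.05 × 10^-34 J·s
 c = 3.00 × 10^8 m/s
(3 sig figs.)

5.59 × 10^51 m/s²

The unique combination of the constants set to 1 with dimensions of acceleration is a_P = √(c⁷/(ℏG)).
  = √(3.12 × 10^103)
  = 5.59 × 10^51 m/s²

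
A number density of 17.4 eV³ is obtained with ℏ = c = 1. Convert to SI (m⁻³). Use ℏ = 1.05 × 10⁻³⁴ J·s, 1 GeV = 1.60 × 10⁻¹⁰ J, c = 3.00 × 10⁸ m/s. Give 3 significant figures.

2.28 × 10²¹ m⁻³

Number density is [L]⁻³ = [E]³/(ℏc)³.
1 GeV³ → 1/(ℏc)³ × (1 GeV in J)³ = 1.31 × 10⁴⁷ m⁻³.
Convert the energy scale: 17.4 eV³ = 1.74 × 10⁻²⁶ GeV³.
Result: 1.74 × 10⁻²⁶ × 1.31 × 10⁴⁷ = 2.28 × 10²¹ m⁻³.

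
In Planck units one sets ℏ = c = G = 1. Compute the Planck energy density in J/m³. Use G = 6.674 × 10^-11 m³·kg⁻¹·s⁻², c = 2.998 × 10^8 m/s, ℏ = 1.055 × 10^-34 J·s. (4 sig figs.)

4.632 × 10^113 J/m³

u_P = c⁷/(ℏG²)
  = 2.177 × 10^59 / 4.699 × 10^-55
  = 4.632 × 10^113 J/m³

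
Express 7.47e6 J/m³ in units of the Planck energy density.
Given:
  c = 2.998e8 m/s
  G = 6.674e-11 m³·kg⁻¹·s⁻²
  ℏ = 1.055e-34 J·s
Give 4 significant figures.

1.613e-107

Planck energy density: u_P = c⁷/(ℏG²) = 4.632e113 J/m³.
7.47e6 / 4.632e113 = 1.613e-107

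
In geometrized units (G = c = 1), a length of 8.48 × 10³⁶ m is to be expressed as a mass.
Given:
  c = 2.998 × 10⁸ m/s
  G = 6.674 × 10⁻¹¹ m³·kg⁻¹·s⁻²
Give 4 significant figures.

Length → mass via c²/G.
8.48 × 10³⁶ m × (c²/G) = 1.142 × 10⁶⁴ kg

1.142 × 10⁶⁴ kg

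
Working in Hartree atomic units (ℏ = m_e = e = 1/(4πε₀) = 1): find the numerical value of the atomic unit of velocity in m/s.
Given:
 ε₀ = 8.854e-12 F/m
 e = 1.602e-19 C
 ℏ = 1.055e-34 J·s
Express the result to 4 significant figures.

Dimensional analysis gives v_au = e²/(4πε₀ℏ).
  = 2.566e-38 / 1.174e-44
  = 2.186e6 m/s

2.186e6 m/s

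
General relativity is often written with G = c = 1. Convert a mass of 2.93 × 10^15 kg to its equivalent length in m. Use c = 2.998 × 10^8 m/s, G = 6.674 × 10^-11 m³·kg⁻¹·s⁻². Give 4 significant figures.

In G = c = 1 units mass has dimensions of length; the conversion factor is G/c².
2.93 × 10^15 kg × (G/c²) = 2.176 × 10^-12 m

2.176 × 10^-12 m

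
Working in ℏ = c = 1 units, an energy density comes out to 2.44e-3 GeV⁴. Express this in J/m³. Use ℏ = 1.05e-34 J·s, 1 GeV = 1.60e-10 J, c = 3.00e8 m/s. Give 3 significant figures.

[E]/[L]³ = [E]⁴/(ℏc)³; restore (ℏc)⁻³.
1 GeV⁴ → 1/(ℏc)³ × (1 GeV in J)⁴ = 2.10e37 J/m³.
Result: 2.44e-3 × 2.10e37 = 5.12e34 J/m³.

5.12e34 J/m³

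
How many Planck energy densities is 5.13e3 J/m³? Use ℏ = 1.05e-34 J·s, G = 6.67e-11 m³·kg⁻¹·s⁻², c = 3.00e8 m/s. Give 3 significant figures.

1.10e-110

Planck energy density: u_P = c⁷/(ℏG²) = 4.68e113 J/m³.
5.13e3 / 4.68e113 = 1.10e-110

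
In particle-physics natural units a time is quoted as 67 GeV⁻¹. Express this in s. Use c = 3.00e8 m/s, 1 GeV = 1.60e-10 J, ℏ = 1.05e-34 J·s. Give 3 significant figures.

A time is [E]⁻¹ in ℏ=c=1; restore one factor of ℏ.
1 GeV⁻¹ → ℏ × (1 GeV in J)⁻¹ = 6.56e-25 s.
Result: 67 × 6.56e-25 = 4.40e-23 s.

4.40e-23 s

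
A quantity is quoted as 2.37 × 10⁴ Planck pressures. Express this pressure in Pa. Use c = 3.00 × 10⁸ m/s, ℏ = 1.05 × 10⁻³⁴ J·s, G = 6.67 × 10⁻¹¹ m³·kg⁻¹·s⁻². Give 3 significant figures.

One Planck pressure: p_P = c⁷/(ℏG²) = 4.68 × 10¹¹³ Pa.
2.37 × 10⁴ × 4.68 × 10¹¹³ Pa = 1.11 × 10¹¹⁸ Pa

1.11 × 10¹¹⁸ Pa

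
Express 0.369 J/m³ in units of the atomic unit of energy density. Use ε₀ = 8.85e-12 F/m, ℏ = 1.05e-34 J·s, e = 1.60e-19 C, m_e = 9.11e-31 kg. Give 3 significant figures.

1.22e-14

atomic unit of energy density: u_au = E_h/a₀³ = m_e⁴e¹⁰/((4πε₀)⁵ℏ⁸) = 3.01e13 J/m³.
0.369 / 3.01e13 = 1.22e-14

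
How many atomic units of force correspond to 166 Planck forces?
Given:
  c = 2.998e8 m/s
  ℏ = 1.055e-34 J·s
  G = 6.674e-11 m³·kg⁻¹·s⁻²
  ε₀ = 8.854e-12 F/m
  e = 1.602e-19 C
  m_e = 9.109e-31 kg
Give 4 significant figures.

2.444e53

Planck force: F_P = c⁴/G = 1.210e44 N
atomic unit of force: F_au = E_h/a₀ = m_e²e⁶/((4πε₀)³ℏ⁴) = 8.220e-8 N
166 × 1.210e44 / 8.220e-8 = 2.444e53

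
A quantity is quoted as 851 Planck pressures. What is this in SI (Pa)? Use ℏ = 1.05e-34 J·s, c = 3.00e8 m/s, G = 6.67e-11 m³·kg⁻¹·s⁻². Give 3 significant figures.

One Planck pressure: p_P = c⁷/(ℏG²) = 4.68e113 Pa.
851 × 4.68e113 Pa = 3.98e116 Pa

3.98e116 Pa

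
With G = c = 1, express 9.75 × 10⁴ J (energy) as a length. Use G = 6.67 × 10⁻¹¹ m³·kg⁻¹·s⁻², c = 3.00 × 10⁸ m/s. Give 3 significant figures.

8.03 × 10⁻⁴⁰ m

Energy → length via G/c⁴.
9.75 × 10⁴ J × (G/c⁴) = 8.03 × 10⁻⁴⁰ m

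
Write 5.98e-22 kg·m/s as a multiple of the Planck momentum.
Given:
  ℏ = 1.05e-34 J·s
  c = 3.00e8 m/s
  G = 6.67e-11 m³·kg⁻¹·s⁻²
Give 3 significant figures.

9.17e-23

Planck momentum: p_P = √(ℏc³/G) = 6.52 kg·m/s.
5.98e-22 / 6.52 = 9.17e-23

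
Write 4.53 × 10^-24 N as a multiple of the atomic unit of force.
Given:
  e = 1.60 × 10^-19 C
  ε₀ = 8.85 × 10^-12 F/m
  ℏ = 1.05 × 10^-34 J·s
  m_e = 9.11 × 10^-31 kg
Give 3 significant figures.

atomic unit of force: F_au = E_h/a₀ = m_e²e⁶/((4πε₀)³ℏ⁴) = 8.33 × 10^-8 N.
4.53 × 10^-24 / 8.33 × 10^-8 = 5.44 × 10^-17

5.44 × 10^-17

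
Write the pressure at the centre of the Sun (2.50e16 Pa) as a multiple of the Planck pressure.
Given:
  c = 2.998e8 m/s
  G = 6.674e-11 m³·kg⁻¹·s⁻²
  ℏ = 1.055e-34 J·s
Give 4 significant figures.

Planck pressure: p_P = c⁷/(ℏG²) = 4.632e113 Pa.
2.50e16 / 4.632e113 = 5.397e-98

5.397e-98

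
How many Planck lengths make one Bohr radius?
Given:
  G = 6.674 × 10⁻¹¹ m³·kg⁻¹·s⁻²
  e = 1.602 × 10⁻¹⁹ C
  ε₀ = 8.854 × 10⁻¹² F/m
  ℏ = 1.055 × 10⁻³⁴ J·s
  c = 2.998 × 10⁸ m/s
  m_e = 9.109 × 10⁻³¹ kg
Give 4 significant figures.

3.277 × 10²⁴

Bohr radius: a₀ = 4πε₀ℏ²/(m_e e²) = 5.297 × 10⁻¹¹ m
Planck length: ℓ_P = √(ℏG/c³) = 1.616 × 10⁻³⁵ m
ratio = 5.297 × 10⁻¹¹ / 1.616 × 10⁻³⁵ = 3.277 × 10²⁴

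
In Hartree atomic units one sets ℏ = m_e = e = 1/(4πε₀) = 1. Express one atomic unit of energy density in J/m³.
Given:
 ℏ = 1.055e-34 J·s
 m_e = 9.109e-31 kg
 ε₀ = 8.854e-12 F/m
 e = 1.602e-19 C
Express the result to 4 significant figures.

2.929e13 J/m³

u_au = E_h/a₀³ = m_e⁴e¹⁰/((4πε₀)⁵ℏ⁸)
E_h = 4.354e-18 J
a₀ = 5.297e-11 m
E_h/a₀³ = 2.929e13 J/m³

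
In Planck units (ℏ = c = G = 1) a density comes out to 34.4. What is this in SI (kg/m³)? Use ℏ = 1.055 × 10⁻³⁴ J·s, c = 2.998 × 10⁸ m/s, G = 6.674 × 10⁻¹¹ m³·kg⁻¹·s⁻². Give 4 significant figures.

One Planck density: ρ_P = c⁵/(ℏG²) = 5.154 × 10⁹⁶ kg/m³.
34.4 × 5.154 × 10⁹⁶ kg/m³ = 1.773 × 10⁹⁸ kg/m³

1.773 × 10⁹⁸ kg/m³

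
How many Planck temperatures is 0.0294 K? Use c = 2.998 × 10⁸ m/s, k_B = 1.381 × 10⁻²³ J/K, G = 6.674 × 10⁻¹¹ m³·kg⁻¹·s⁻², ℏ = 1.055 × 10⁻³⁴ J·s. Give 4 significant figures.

Planck temperature: T_P = √(ℏc⁵/G) / k_B = 1.417 × 10³² K.
0.0294 / 1.417 × 10³² = 2.075 × 10⁻³⁴

2.075 × 10⁻³⁴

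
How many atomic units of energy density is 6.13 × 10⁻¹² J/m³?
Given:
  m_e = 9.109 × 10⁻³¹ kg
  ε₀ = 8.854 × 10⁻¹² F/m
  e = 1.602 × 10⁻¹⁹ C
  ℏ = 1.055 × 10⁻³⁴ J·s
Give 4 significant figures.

2.093 × 10⁻²⁵

atomic unit of energy density: u_au = E_h/a₀³ = m_e⁴e¹⁰/((4πε₀)⁵ℏ⁸) = 2.929 × 10¹³ J/m³.
6.13 × 10⁻¹² / 2.929 × 10¹³ = 2.093 × 10⁻²⁵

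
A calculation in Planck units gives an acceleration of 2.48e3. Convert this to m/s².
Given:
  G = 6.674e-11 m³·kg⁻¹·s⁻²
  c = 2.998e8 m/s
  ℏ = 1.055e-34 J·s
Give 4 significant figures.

One Planck acceleration: a_P = √(c⁷/(ℏG)) = 5.560e51 m/s².
2.48e3 × 5.560e51 m/s² = 1.379e55 m/s²

1.379e55 m/s²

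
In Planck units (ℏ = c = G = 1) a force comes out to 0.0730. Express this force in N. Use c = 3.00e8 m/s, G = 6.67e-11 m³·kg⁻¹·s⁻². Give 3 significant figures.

One Planck force: F_P = c⁴/G = 1.21e44 N.
0.0730 × 1.21e44 N = 8.87e42 N

8.87e42 N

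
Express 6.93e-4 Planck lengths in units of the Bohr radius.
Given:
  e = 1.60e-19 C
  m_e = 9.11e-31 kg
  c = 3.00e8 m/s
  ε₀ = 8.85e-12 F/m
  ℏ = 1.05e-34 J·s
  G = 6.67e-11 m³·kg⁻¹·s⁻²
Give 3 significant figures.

2.12e-28

Planck length: ℓ_P = √(ℏG/c³) = 1.61e-35 m
Bohr radius: a₀ = 4πε₀ℏ²/(m_e e²) = 5.26e-11 m
6.93e-4 × 1.61e-35 / 5.26e-11 = 2.12e-28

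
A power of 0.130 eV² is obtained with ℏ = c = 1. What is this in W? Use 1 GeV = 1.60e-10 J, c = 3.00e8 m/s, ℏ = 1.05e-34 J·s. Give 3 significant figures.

3.17e-5 W

Power is [E]/[T] = [E]²/ℏ.
1 GeV² → 1/ℏ × (1 GeV in J)² = 2.44e14 W.
Convert the energy scale: 0.130 eV² = 1.30e-19 GeV².
Result: 1.30e-19 × 2.44e14 = 3.17e-5 W.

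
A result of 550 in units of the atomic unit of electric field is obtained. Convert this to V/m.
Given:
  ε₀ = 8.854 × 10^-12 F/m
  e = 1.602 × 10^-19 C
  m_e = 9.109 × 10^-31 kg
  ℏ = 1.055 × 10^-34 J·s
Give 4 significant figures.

One atomic unit of electric field: E_au = E_h/(e a₀) = m_e²e⁵/((4πε₀)³ℏ⁴) = 5.131 × 10^11 V/m.
550 × 5.131 × 10^11 V/m = 2.822 × 10^14 V/m

2.822 × 10^14 V/m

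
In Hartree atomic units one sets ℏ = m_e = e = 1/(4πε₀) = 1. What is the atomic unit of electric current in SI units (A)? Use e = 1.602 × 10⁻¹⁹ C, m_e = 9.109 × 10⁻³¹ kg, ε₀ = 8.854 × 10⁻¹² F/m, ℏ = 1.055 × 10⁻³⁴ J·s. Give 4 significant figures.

I_au = e E_h/ℏ = m_e e⁵/((4πε₀)²ℏ³)
E_h = 4.354 × 10⁻¹⁸ J
e·E_h/ℏ = 6.612 × 10⁻³ A

6.612 × 10⁻³ A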